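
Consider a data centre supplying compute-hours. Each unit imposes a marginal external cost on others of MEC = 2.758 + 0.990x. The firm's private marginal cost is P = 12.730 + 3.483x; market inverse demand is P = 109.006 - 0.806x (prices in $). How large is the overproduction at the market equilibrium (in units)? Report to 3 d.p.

Market equilibrium (private): 12.730 + 3.483x = 109.006 - 0.806x → x_m = 22.4472.
Social marginal cost = private MC + MEC = 15.488 + 4.473x.
Set SMC = demand: 15.488 + 4.473x = 109.006 - 0.806x → x* = 17.7151.
Gap = |22.4472 − 17.7151| = 4.7321.

4.732 units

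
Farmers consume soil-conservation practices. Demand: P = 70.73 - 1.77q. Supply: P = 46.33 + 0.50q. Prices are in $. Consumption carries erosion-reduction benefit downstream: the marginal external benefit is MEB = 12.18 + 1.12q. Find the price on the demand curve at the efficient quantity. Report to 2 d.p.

Social marginal benefit = demand + MEB = 82.91 - 0.65q.
Set SMB = MC: 82.91 - 0.65q = 46.33 + 0.50q → q* = 31.8087.
Consumer price on the demand curve at q*: 70.73 − 1.77×31.8087 = 14.4286.

P = $14.43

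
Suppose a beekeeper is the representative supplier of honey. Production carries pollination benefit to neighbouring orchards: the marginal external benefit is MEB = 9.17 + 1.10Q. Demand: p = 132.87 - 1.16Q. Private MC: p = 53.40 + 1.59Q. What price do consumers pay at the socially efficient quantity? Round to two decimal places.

Social marginal cost = private MC − MEB = 44.23 + 0.49Q.
Set SMC = demand: 44.23 + 0.49Q = 132.87 - 1.16Q → Q* = 53.7212.
Consumer price on the demand curve at Q*: 132.87 − 1.16×53.7212 = 70.5534.

P = 70.55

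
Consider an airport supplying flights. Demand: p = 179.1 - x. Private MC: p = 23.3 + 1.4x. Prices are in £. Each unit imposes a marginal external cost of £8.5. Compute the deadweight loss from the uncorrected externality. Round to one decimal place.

DWL = £15.1

Market equilibrium (private): 23.3 + 1.4x = 179.1 - x → x_m = 64.9167.
Social marginal cost = private MC + MEC = 31.8 + 1.4x.
Set SMC = demand: 31.8 + 1.4x = 179.1 - x → x* = 61.3750.
The loss is the area between SMC and demand from x* to x_m; with linear curves that's a triangle of height MEC(x_m).
DWL = ½ × 3.5417 × 8.5000 = 15.0522.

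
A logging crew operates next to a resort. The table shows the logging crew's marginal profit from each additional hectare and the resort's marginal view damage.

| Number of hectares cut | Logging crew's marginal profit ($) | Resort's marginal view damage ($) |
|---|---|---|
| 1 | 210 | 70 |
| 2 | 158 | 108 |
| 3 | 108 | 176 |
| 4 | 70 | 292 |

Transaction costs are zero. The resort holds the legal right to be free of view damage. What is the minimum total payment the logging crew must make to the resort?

Efficient level: marginal profit ≥ marginal view damage through level 2, so k* = 2.
With the resort holding the right, the logging crew must at least compensate total damage at k*: 70 + 108 = 178.

$178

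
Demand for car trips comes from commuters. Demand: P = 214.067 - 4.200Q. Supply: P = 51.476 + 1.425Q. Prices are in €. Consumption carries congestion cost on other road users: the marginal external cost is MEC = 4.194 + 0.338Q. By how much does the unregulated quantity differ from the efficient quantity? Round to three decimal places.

2.342 units

Market equilibrium (private): 51.476 + 1.425Q = 214.067 - 4.200Q → Q_m = 28.9051.
Social marginal benefit = demand − MEC = 209.873 - 4.538Q.
Set SMB = MC: 209.873 - 4.538Q = 51.476 + 1.425Q → Q* = 26.5633.
Gap = |28.9051 − 26.5633| = 2.3418.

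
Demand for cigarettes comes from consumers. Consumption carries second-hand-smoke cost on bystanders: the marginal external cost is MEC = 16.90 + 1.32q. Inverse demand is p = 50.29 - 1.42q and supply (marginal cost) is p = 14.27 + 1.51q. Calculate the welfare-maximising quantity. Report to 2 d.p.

Social marginal benefit = demand − MEC = 33.39 - 2.74q.
Set SMB = MC: 33.39 - 2.74q = 14.27 + 1.51q → q* = 4.4988.

q* = 4.50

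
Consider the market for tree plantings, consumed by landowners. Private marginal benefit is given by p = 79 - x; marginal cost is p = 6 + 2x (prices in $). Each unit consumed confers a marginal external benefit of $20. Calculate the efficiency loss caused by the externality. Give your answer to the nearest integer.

DWL = $67

Market equilibrium (private): 6 + 2x = 79 - x → x_m = 24.3333.
Social marginal benefit = demand + MEB = 99 - x.
Set SMB = MC: 99 - x = 6 + 2x → x* = 31.0000.
The loss is the area between SMB and MC from x* to x_m; with linear curves that's a triangle of height MEB(x_m).
DWL = ½ × 6.6667 × 20.0000 = 66.6670.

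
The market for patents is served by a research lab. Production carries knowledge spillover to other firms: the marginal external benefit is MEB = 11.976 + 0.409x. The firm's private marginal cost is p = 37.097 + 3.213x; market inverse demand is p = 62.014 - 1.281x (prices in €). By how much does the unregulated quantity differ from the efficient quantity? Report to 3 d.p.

Market equilibrium (private): 37.097 + 3.213x = 62.014 - 1.281x → x_m = 5.5445.
Social marginal cost = private MC − MEB = 25.121 + 2.804x.
Set SMC = demand: 25.121 + 2.804x = 62.014 - 1.281x → x* = 9.0313.
Gap = |5.5445 − 9.0313| = 3.4868.

3.487 units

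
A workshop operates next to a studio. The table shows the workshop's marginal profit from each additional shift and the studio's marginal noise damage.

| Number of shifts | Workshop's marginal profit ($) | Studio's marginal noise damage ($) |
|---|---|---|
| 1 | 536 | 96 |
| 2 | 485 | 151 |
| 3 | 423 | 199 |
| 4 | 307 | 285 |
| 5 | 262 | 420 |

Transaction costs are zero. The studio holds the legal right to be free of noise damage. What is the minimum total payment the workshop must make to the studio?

$731

Efficient level: marginal profit ≥ marginal noise damage through level 4, so k* = 4.
With the studio holding the right, the workshop must at least compensate total damage at k*: 96 + 151 + 199 + 285 = 731.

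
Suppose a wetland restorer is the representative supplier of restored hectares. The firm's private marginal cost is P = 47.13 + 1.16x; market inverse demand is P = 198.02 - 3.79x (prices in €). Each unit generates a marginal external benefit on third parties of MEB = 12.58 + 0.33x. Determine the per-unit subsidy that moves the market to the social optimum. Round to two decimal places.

Social marginal cost = private MC − MEB = 34.55 + 0.83x.
Set SMC = demand: 34.55 + 0.83x = 198.02 - 3.79x → x* = 35.3831.
The Pigouvian subsidy equals MEB at x*: 12.58 + 0.33×35.3831 = 24.2564.

subsidy = €24.26 per unit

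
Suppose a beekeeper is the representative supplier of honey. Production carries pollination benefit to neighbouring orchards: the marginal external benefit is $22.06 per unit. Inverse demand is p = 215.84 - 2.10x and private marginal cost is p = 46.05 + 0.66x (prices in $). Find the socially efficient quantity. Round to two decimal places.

Social marginal cost = private MC − MEB = 23.99 + 0.66x.
Set SMC = demand: 23.99 + 0.66x = 215.84 - 2.10x → x* = 69.5109.

x* = 69.51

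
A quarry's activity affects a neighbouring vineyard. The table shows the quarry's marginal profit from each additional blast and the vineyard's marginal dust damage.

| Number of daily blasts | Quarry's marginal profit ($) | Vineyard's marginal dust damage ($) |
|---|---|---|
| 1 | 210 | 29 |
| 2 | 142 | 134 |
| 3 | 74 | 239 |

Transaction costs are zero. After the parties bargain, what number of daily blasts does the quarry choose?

Bargaining reaches the level where marginal profit last exceeds marginal dust damage.
That holds through level 2 (142 ≥ 134) but not at 3 (74 < 239).

2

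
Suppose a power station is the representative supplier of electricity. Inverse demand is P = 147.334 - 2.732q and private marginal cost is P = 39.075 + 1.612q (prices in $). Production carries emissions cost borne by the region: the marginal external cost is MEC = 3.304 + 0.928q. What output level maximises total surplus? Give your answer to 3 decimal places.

Social marginal cost = private MC + MEC = 42.379 + 2.540q.
Set SMC = demand: 42.379 + 2.540q = 147.334 - 2.732q → q* = 19.9080.

q* = 19.908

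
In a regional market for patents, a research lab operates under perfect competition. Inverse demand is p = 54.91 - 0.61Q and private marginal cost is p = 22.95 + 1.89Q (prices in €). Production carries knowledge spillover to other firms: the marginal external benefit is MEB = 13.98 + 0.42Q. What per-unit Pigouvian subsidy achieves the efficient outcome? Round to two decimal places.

Social marginal cost = private MC − MEB = 8.97 + 1.47Q.
Set SMC = demand: 8.97 + 1.47Q = 54.91 - 0.61Q → Q* = 22.0865.
The Pigouvian subsidy equals MEB at Q*: 13.98 + 0.42×22.0865 = 23.2563.

subsidy = €23.26 per unit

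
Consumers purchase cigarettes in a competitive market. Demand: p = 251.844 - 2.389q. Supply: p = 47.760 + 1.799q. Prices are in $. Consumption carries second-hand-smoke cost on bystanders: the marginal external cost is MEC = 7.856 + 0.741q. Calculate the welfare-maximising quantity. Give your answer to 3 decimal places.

Social marginal benefit = demand − MEC = 243.988 - 3.130q.
Set SMB = MC: 243.988 - 3.130q = 47.760 + 1.799q → q* = 39.8109.

q* = 39.811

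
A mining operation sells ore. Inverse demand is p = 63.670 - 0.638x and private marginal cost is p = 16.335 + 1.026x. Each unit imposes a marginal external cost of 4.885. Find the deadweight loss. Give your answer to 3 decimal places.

DWL = 7.170

Market equilibrium (private): 16.335 + 1.026x = 63.670 - 0.638x → x_m = 28.4465.
Social marginal cost = private MC + MEC = 21.220 + 1.026x.
Set SMC = demand: 21.220 + 1.026x = 63.670 - 0.638x → x* = 25.5108.
The loss is the area between SMC and demand from x* to x_m; with linear curves that's a triangle of height MEC(x_m).
DWL = ½ × 2.9357 × 4.8850 = 7.1704.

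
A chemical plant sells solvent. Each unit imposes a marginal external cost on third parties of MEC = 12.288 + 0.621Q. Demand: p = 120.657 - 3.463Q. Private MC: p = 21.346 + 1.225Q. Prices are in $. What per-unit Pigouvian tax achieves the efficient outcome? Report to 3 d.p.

Social marginal cost = private MC + MEC = 33.634 + 1.846Q.
Set SMC = demand: 33.634 + 1.846Q = 120.657 - 3.463Q → Q* = 16.3916.
The Pigouvian tax equals MEC at Q*: 12.288 + 0.621×16.3916 = 22.4672.

tax = $22.467 per unit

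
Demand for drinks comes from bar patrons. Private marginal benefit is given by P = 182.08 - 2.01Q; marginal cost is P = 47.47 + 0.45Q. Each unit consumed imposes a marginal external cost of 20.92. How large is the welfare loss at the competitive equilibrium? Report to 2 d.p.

Market equilibrium (private): 47.47 + 0.45Q = 182.08 - 2.01Q → Q_m = 54.7195.
Social marginal benefit = demand − MEC = 161.16 - 2.01Q.
Set SMB = MC: 161.16 - 2.01Q = 47.47 + 0.45Q → Q* = 46.2154.
The loss is the area between SMB and MC from Q* to Q_m; with linear curves that's a triangle of height MEC(Q_m).
DWL = ½ × 8.5041 × 20.9200 = 88.9529.

DWL = 88.95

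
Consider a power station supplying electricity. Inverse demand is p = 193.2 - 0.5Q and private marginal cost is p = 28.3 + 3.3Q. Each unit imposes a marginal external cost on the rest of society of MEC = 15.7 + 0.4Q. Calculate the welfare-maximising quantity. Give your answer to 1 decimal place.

Q* = 35.5

Social marginal cost = private MC + MEC = 44.0 + 3.7Q.
Set SMC = demand: 44.0 + 3.7Q = 193.2 - 0.5Q → Q* = 35.5238.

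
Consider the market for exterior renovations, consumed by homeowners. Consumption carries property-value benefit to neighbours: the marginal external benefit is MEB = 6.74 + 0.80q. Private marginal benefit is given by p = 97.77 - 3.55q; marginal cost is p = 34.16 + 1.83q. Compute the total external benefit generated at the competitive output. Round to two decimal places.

Market equilibrium (private): 34.16 + 1.83q = 97.77 - 3.55q → q_m = 11.8234.
Total external benefit = ∫₀^{q_m} (6.74 + 0.80q) dq = 6.74×11.8234 + ½×0.80×11.8234² = 135.6068.

135.61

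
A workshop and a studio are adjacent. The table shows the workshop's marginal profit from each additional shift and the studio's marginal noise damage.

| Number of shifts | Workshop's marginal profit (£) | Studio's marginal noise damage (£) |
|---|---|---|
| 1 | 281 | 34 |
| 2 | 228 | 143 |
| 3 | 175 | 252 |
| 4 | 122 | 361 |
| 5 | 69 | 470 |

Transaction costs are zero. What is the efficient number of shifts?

2

Bargaining reaches the level where marginal profit last exceeds marginal noise damage.
That holds through level 2 (228 ≥ 143) but not at 3 (175 < 252).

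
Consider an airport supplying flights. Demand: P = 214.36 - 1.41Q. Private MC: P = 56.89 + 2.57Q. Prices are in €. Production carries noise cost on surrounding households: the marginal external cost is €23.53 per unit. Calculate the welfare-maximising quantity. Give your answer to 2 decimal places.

Social marginal cost = private MC + MEC = 80.42 + 2.57Q.
Set SMC = demand: 80.42 + 2.57Q = 214.36 - 1.41Q → Q* = 33.6533.

Q* = 33.65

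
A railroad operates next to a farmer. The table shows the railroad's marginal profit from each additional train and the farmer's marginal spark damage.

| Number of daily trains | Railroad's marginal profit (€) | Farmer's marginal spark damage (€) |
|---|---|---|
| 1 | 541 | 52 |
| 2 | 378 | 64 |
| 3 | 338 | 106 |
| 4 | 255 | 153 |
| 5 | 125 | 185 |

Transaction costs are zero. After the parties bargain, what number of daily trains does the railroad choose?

4

Bargaining reaches the level where marginal profit last exceeds marginal spark damage.
That holds through level 4 (255 ≥ 153) but not at 5 (125 < 185).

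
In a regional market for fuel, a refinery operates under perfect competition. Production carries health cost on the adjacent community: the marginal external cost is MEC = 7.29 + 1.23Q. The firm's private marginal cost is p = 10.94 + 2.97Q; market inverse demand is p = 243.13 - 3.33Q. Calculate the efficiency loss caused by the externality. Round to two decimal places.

DWL = 183.87

Market equilibrium (private): 10.94 + 2.97Q = 243.13 - 3.33Q → Q_m = 36.8556.
Social marginal cost = private MC + MEC = 18.23 + 4.20Q.
Set SMC = demand: 18.23 + 4.20Q = 243.13 - 3.33Q → Q* = 29.8672.
The welfare-loss triangle has base |Q_m − Q*| and height MEC(Q_m) (the vertical gap between SMC and demand is zero at Q* and MEC at Q_m).
DWL = ½ × 6.9884 × 52.6223 = 183.8728.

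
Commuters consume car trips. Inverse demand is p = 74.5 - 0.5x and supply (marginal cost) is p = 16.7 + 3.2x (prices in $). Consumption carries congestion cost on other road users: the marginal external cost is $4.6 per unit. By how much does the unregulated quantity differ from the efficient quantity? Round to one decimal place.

1.2 units

Market equilibrium (private): 16.7 + 3.2x = 74.5 - 0.5x → x_m = 15.6216.
Social marginal benefit = demand − MEC = 69.9 - 0.5x.
Set SMB = MC: 69.9 - 0.5x = 16.7 + 3.2x → x* = 14.3784.
Gap = |15.6216 − 14.3784| = 1.2432.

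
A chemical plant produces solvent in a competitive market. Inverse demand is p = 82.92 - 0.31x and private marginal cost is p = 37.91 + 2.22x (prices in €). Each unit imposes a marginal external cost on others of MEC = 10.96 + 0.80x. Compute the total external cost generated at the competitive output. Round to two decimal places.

Market equilibrium (private): 37.91 + 2.22x = 82.92 - 0.31x → x_m = 17.7905.
Total external cost = ∫₀^{x_m} (10.96 + 0.80x) dx = 10.96×17.7905 + ½×0.80×17.7905² = 321.5846.

€321.58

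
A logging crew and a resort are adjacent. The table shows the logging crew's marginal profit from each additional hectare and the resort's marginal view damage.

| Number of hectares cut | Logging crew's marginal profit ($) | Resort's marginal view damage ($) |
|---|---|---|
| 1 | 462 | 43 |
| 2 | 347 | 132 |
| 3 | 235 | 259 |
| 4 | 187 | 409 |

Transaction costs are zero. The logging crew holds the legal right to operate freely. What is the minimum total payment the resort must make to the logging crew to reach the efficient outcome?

Left alone the logging crew would choose level 4 (marginal profit stays positive).
Efficient level: k* = 2 (marginal profit ≥ marginal view damage through 2).
The resort must at least cover the logging crew's forgone profit from cutting 4→2: 235 + 187 = 422.

$422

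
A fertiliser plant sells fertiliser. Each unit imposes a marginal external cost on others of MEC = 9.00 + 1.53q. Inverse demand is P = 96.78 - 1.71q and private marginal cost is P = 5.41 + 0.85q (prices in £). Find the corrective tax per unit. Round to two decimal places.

tax = £39.81 per unit

Social marginal cost = private MC + MEC = 14.41 + 2.38q.
Set SMC = demand: 14.41 + 2.38q = 96.78 - 1.71q → q* = 20.1394.
The Pigouvian tax equals MEC at q*: 9.00 + 1.53×20.1394 = 39.8133.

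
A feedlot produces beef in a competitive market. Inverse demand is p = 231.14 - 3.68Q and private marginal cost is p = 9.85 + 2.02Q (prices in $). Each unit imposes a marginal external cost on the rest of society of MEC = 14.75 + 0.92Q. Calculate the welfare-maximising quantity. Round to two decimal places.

Q* = 31.20

Social marginal cost = private MC + MEC = 24.60 + 2.94Q.
Set SMC = demand: 24.60 + 2.94Q = 231.14 - 3.68Q → Q* = 31.1994.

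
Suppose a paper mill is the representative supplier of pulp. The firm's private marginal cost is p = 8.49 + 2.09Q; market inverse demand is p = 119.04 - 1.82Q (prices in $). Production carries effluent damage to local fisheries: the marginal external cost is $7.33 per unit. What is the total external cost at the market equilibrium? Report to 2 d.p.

$207.25

Market equilibrium (private): 8.49 + 2.09Q = 119.04 - 1.82Q → Q_m = 28.2737.
Total external cost = MEC × Q_m = 7.33 × 28.2737 = 207.2462.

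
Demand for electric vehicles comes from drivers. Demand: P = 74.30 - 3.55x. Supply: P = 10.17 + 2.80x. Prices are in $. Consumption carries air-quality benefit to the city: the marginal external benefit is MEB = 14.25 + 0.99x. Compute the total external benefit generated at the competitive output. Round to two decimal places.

$194.40

Market equilibrium (private): 10.17 + 2.80x = 74.30 - 3.55x → x_m = 10.0992.
Total external benefit = ∫₀^{x_m} (14.25 + 0.99x) dx = 14.25×10.0992 + ½×0.99×10.0992² = 194.4006.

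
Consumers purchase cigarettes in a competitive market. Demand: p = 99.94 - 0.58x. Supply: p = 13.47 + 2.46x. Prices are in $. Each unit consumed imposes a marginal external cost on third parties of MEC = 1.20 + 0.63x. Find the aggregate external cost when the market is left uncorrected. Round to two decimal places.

Market equilibrium (private): 13.47 + 2.46x = 99.94 - 0.58x → x_m = 28.4441.
Total external cost = ∫₀^{x_m} (1.20 + 0.63x) dx = 1.20×28.4441 + ½×0.63×28.4441² = 288.9890.

$288.99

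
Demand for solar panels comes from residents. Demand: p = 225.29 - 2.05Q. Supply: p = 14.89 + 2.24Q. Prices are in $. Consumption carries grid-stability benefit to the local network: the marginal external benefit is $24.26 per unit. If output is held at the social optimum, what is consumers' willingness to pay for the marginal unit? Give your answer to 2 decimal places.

Social marginal benefit = demand + MEB = 249.55 - 2.05Q.
Set SMB = MC: 249.55 - 2.05Q = 14.89 + 2.24Q → Q* = 54.6993.
Consumer price on the demand curve at Q*: 225.29 − 2.05×54.6993 = 113.1564.

P = $113.16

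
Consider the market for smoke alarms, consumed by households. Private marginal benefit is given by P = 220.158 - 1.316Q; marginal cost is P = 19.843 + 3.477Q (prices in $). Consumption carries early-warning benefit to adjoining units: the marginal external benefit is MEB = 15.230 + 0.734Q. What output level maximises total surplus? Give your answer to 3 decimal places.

Social marginal benefit = demand + MEB = 235.388 - 0.582Q.
Set SMB = MC: 235.388 - 0.582Q = 19.843 + 3.477Q → Q* = 53.1030.

Q* = 53.103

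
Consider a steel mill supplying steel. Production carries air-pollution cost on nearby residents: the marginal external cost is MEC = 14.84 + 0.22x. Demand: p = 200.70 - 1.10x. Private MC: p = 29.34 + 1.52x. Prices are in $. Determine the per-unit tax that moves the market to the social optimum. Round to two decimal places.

Social marginal cost = private MC + MEC = 44.18 + 1.74x.
Set SMC = demand: 44.18 + 1.74x = 200.70 - 1.10x → x* = 55.1127.
The Pigouvian tax equals MEC at x*: 14.84 + 0.22×55.1127 = 26.9648.

tax = $26.96 per unit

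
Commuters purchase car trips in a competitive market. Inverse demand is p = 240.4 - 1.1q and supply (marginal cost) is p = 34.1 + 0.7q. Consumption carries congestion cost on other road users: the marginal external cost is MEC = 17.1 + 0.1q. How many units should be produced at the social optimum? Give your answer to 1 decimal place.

q* = 99.6

Social marginal benefit = demand − MEC = 223.3 - 1.2q.
Set SMB = MC: 223.3 - 1.2q = 34.1 + 0.7q → q* = 99.5789.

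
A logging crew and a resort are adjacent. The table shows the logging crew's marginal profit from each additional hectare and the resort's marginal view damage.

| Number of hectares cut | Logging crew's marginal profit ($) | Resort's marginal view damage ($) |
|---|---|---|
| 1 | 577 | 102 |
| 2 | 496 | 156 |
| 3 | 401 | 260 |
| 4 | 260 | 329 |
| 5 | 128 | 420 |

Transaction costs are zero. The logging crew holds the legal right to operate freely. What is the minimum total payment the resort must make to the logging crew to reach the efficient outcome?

Left alone the logging crew would choose level 5 (marginal profit stays positive).
Efficient level: k* = 3 (marginal profit ≥ marginal view damage through 3).
The resort must at least cover the logging crew's forgone profit from cutting 5→3: 260 + 128 = 388.

$388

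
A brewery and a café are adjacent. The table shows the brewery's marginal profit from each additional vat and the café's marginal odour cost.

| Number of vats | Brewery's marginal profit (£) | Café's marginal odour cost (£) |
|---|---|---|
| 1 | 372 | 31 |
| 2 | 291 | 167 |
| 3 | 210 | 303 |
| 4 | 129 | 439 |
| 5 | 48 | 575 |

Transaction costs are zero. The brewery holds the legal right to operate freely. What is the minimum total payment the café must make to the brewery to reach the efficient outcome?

Left alone the brewery would choose level 5 (marginal profit stays positive).
Efficient level: k* = 2 (marginal profit ≥ marginal odour cost through 2).
The café must at least cover the brewery's forgone profit from cutting 5→2: 210 + 129 + 48 = 387.

£387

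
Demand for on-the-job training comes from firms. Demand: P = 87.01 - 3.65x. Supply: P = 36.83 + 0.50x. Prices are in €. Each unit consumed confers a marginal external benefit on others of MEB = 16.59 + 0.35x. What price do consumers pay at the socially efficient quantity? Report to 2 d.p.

Social marginal benefit = demand + MEB = 103.60 - 3.30x.
Set SMB = MC: 103.60 - 3.30x = 36.83 + 0.50x → x* = 17.5711.
Consumer price on the demand curve at x*: 87.01 − 3.65×17.5711 = 22.8755.

P = €22.88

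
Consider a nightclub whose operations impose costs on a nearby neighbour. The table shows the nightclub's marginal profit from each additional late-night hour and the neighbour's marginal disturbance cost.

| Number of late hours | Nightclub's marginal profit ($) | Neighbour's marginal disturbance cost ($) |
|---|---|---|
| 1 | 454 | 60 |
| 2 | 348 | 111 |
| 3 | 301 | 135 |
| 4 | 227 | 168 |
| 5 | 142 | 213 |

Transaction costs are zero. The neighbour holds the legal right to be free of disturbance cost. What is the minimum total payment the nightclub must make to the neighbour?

$474

Efficient level: marginal profit ≥ marginal disturbance cost through level 4, so k* = 4.
With the neighbour holding the right, the nightclub must at least compensate total damage at k*: 60 + 111 + 135 + 168 = 474.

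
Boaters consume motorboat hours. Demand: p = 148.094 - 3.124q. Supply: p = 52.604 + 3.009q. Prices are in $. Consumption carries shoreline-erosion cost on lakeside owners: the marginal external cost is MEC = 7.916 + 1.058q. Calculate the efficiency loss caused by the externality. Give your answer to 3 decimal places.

DWL = $41.359

Market equilibrium (private): 52.604 + 3.009q = 148.094 - 3.124q → q_m = 15.5699.
Social marginal benefit = demand − MEC = 140.178 - 4.182q.
Set SMB = MC: 140.178 - 4.182q = 52.604 + 3.009q → q* = 12.1783.
Between q* and q_m the wedge MC − SMB runs linearly from 0 to MEC(q_m), so the loss is a triangle.
DWL = ½ × 3.3916 × 24.3889 = 41.3587.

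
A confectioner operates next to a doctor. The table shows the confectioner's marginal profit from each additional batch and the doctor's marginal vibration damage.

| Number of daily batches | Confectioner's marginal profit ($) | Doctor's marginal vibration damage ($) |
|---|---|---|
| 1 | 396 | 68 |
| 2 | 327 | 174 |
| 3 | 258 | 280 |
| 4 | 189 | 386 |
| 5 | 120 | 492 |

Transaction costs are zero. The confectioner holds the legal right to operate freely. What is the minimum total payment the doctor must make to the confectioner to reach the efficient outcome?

Left alone the confectioner would choose level 5 (marginal profit stays positive).
Efficient level: k* = 2 (marginal profit ≥ marginal vibration damage through 2).
The doctor must at least cover the confectioner's forgone profit from cutting 5→2: 258 + 189 + 120 = 567.

$567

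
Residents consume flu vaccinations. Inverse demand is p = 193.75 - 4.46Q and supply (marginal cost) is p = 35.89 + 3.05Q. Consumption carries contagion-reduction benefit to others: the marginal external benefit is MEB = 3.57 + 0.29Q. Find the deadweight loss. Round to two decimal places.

DWL = 6.47

Market equilibrium (private): 35.89 + 3.05Q = 193.75 - 4.46Q → Q_m = 21.0200.
Social marginal benefit = demand + MEB = 197.32 - 4.17Q.
Set SMB = MC: 197.32 - 4.17Q = 35.89 + 3.05Q → Q* = 22.3587.
Between Q* and Q_m the wedge SMB − MC runs linearly from 0 to MEB(Q_m), so the loss is a triangle.
DWL = ½ × 1.3387 × 9.6658 = 6.4698.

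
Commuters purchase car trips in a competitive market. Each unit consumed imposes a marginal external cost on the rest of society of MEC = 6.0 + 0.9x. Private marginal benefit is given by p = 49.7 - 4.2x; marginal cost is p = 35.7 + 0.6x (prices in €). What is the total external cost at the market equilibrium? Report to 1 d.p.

€21.3

Market equilibrium (private): 35.7 + 0.6x = 49.7 - 4.2x → x_m = 2.9167.
Total external cost = ∫₀^{x_m} (6.0 + 0.9x) dx = 6.0×2.9167 + ½×0.9×2.9167² = 21.3284.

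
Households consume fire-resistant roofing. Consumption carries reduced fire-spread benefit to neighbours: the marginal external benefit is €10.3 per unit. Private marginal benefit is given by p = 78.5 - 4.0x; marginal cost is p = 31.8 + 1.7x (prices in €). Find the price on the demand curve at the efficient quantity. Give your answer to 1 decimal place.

P = €38.5

Social marginal benefit = demand + MEB = 88.8 - 4.0x.
Set SMB = MC: 88.8 - 4.0x = 31.8 + 1.7x → x* = 10.0000.
Consumer price on the demand curve at x*: 78.5 − 4.0×10.0000 = 38.5000.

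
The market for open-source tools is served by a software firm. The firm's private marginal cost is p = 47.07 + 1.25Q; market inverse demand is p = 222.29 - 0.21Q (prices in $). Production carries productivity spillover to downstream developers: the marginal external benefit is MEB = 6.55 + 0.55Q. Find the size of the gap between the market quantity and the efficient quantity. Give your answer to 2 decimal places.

Market equilibrium (private): 47.07 + 1.25Q = 222.29 - 0.21Q → Q_m = 120.0137.
Social marginal cost = private MC − MEB = 40.52 + 0.70Q.
Set SMC = demand: 40.52 + 0.70Q = 222.29 - 0.21Q → Q* = 199.7473.
Gap = |120.0137 − 199.7473| = 79.7336.

79.73 units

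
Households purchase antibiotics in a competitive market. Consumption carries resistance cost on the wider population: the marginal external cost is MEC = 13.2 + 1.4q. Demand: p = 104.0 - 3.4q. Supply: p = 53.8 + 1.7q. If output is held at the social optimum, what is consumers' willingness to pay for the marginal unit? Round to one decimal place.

P = 84.6

Social marginal benefit = demand − MEC = 90.8 - 4.8q.
Set SMB = MC: 90.8 - 4.8q = 53.8 + 1.7q → q* = 5.6923.
Consumer price on the demand curve at q*: 104.0 − 3.4×5.6923 = 84.6462.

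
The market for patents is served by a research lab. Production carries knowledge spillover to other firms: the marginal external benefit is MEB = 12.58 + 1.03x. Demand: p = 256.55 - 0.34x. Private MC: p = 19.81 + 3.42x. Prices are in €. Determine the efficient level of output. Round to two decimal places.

x* = 91.33

Social marginal cost = private MC − MEB = 7.23 + 2.39x.
Set SMC = demand: 7.23 + 2.39x = 256.55 - 0.34x → x* = 91.3260.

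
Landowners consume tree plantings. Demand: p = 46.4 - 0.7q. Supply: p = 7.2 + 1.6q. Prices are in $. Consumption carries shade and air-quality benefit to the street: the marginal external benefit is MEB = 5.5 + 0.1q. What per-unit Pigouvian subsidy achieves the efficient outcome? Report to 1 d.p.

Social marginal benefit = demand + MEB = 51.9 - 0.6q.
Set SMB = MC: 51.9 - 0.6q = 7.2 + 1.6q → q* = 20.3182.
The Pigouvian subsidy equals MEB at q*: 5.5 + 0.1×20.3182 = 7.5318.

subsidy = $7.5 per unit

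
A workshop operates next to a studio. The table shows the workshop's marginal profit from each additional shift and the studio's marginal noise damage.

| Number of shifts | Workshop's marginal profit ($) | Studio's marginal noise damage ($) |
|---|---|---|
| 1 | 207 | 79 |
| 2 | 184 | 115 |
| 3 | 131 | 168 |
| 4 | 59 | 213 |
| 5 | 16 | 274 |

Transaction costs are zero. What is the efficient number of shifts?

2

Bargaining reaches the level where marginal profit last exceeds marginal noise damage.
That holds through level 2 (184 ≥ 115) but not at 3 (131 < 168).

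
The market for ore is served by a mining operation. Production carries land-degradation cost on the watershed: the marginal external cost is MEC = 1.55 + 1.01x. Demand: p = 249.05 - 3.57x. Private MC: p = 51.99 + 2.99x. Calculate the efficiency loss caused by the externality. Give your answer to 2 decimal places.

Market equilibrium (private): 51.99 + 2.99x = 249.05 - 3.57x → x_m = 30.0396.
Social marginal cost = private MC + MEC = 53.54 + 4.00x.
Set SMC = demand: 53.54 + 4.00x = 249.05 - 3.57x → x* = 25.8269.
The welfare-loss triangle has base |x_m − x*| and height MEC(x_m) (the vertical gap between SMC and demand is zero at x* and MEC at x_m).
DWL = ½ × 4.2127 × 31.8900 = 67.1715.

DWL = 67.17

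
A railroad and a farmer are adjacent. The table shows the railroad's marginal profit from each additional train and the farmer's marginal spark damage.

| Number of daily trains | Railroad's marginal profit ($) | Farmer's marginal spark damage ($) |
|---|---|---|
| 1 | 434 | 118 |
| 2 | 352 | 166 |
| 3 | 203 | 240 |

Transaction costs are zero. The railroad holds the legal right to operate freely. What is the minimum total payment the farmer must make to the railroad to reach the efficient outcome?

Left alone the railroad would choose level 3 (marginal profit stays positive).
Efficient level: k* = 2 (marginal profit ≥ marginal spark damage through 2).
The farmer must at least cover the railroad's forgone profit from cutting 3→2: 203 = 203.

$203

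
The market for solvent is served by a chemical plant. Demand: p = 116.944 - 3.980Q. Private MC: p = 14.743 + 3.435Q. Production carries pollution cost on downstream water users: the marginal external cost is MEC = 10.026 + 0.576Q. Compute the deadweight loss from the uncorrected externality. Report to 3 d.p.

Market equilibrium (private): 14.743 + 3.435Q = 116.944 - 3.980Q → Q_m = 13.7830.
Social marginal cost = private MC + MEC = 24.769 + 4.011Q.
Set SMC = demand: 24.769 + 4.011Q = 116.944 - 3.980Q → Q* = 11.5349.
Height of the DWL triangle at Q_m is SMC(Q_m) − demand(Q_m) = MEC(Q_m) = 17.9650.
DWL = ½ × 2.2481 × 17.9650 = 20.1936.

DWL = 20.194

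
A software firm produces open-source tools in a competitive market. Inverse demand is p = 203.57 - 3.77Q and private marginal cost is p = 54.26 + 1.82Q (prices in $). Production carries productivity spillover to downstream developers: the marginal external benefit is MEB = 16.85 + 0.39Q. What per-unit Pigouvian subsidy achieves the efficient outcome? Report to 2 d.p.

Social marginal cost = private MC − MEB = 37.41 + 1.43Q.
Set SMC = demand: 37.41 + 1.43Q = 203.57 - 3.77Q → Q* = 31.9538.
The Pigouvian subsidy equals MEB at Q*: 16.85 + 0.39×31.9538 = 29.3120.

subsidy = $29.31 per unit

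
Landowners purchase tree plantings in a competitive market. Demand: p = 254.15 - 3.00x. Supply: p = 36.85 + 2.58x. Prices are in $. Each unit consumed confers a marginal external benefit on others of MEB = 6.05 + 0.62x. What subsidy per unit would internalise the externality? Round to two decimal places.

subsidy = $33.97 per unit

Social marginal benefit = demand + MEB = 260.20 - 2.38x.
Set SMB = MC: 260.20 - 2.38x = 36.85 + 2.58x → x* = 45.0302.
The Pigouvian subsidy equals MEB at x*: 6.05 + 0.62×45.0302 = 33.9687.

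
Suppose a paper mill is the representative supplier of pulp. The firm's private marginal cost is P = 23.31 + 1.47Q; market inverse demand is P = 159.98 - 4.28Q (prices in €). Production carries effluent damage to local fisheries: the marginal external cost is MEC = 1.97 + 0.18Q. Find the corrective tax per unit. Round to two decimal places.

Social marginal cost = private MC + MEC = 25.28 + 1.65Q.
Set SMC = demand: 25.28 + 1.65Q = 159.98 - 4.28Q → Q* = 22.7150.
The Pigouvian tax equals MEC at Q*: 1.97 + 0.18×22.7150 = 6.0587.

tax = €6.06 per unit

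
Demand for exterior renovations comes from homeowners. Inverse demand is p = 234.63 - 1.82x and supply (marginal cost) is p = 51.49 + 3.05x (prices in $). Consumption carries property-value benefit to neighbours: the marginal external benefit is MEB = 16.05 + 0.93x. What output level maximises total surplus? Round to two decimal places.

x* = 50.56

Social marginal benefit = demand + MEB = 250.68 - 0.89x.
Set SMB = MC: 250.68 - 0.89x = 51.49 + 3.05x → x* = 50.5558.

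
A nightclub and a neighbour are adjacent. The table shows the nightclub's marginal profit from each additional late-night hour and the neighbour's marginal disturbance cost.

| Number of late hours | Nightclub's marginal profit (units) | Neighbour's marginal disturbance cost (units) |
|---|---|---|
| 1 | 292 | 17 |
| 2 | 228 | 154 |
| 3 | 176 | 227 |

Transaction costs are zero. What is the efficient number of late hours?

2

Bargaining reaches the level where marginal profit last exceeds marginal disturbance cost.
That holds through level 2 (228 ≥ 154) but not at 3 (176 < 227).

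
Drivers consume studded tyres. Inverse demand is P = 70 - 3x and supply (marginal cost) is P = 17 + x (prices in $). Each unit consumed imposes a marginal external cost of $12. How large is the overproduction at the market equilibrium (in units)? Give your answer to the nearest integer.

Market equilibrium (private): 17 + x = 70 - 3x → x_m = 13.2500.
Social marginal benefit = demand − MEC = 58 - 3x.
Set SMB = MC: 58 - 3x = 17 + x → x* = 10.2500.
Gap = |13.2500 − 10.2500| = 3.0000.

3 units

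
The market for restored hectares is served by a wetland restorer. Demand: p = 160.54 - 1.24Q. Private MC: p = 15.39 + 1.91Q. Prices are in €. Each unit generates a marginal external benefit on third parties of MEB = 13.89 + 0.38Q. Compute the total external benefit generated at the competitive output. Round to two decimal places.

Market equilibrium (private): 15.39 + 1.91Q = 160.54 - 1.24Q → Q_m = 46.0794.
Total external benefit = ∫₀^{Q_m} (13.89 + 0.38Q) dQ = 13.89×46.0794 + ½×0.38×46.0794² = 1043.4720.

€1043.47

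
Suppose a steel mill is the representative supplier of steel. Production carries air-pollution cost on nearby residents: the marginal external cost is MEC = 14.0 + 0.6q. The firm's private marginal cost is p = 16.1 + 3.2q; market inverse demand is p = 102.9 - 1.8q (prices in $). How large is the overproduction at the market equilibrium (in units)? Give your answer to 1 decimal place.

Market equilibrium (private): 16.1 + 3.2q = 102.9 - 1.8q → q_m = 17.3600.
Social marginal cost = private MC + MEC = 30.1 + 3.8q.
Set SMC = demand: 30.1 + 3.8q = 102.9 - 1.8q → q* = 13.0000.
Gap = |17.3600 − 13.0000| = 4.3600.

4.4 units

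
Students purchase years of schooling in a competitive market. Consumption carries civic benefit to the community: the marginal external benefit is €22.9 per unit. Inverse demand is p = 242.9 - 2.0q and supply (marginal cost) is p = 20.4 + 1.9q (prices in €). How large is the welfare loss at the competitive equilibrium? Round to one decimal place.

Market equilibrium (private): 20.4 + 1.9q = 242.9 - 2.0q → q_m = 57.0513.
Social marginal benefit = demand + MEB = 265.8 - 2.0q.
Set SMB = MC: 265.8 - 2.0q = 20.4 + 1.9q → q* = 62.9231.
The loss is the area between SMB and MC from q* to q_m; with linear curves that's a triangle of height MEB(q_m).
DWL = ½ × 5.8718 × 22.9000 = 67.2321.

DWL = €67.2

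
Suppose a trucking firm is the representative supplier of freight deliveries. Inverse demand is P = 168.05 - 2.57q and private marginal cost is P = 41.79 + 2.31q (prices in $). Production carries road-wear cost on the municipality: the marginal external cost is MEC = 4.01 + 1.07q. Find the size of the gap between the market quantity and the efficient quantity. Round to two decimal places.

5.33 units

Market equilibrium (private): 41.79 + 2.31q = 168.05 - 2.57q → q_m = 25.8730.
Social marginal cost = private MC + MEC = 45.80 + 3.38q.
Set SMC = demand: 45.80 + 3.38q = 168.05 - 2.57q → q* = 20.5462.
Gap = |25.8730 − 20.5462| = 5.3268.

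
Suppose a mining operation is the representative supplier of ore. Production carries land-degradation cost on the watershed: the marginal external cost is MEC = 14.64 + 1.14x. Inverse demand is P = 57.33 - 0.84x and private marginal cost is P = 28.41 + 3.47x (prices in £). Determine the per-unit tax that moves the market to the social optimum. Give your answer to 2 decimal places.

Social marginal cost = private MC + MEC = 43.05 + 4.61x.
Set SMC = demand: 43.05 + 4.61x = 57.33 - 0.84x → x* = 2.6202.
The Pigouvian tax equals MEC at x*: 14.64 + 1.14×2.6202 = 17.6270.

tax = £17.63 per unit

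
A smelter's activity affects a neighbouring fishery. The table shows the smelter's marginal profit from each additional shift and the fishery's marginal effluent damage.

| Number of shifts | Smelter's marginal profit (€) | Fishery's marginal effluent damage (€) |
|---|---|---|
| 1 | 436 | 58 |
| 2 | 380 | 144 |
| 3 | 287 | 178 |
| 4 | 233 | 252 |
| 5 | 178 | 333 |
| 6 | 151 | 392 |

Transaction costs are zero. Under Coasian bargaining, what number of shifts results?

3

Bargaining reaches the level where marginal profit last exceeds marginal effluent damage.
That holds through level 3 (287 ≥ 178) but not at 4 (233 < 252).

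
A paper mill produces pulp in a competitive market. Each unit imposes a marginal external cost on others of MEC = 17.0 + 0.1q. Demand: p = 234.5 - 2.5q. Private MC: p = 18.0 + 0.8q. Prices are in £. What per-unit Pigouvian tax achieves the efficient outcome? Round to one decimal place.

tax = £22.9 per unit

Social marginal cost = private MC + MEC = 35.0 + 0.9q.
Set SMC = demand: 35.0 + 0.9q = 234.5 - 2.5q → q* = 58.6765.
The Pigouvian tax equals MEC at q*: 17.0 + 0.1×58.6765 = 22.8677.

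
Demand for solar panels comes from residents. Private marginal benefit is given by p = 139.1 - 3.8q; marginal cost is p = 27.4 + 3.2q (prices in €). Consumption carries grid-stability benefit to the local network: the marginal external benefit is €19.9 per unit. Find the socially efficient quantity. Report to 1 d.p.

Social marginal benefit = demand + MEB = 159.0 - 3.8q.
Set SMB = MC: 159.0 - 3.8q = 27.4 + 3.2q → q* = 18.8000.

q* = 18.8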